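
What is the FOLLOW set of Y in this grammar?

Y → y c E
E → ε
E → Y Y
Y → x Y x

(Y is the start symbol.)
{ $, 'x', 'y' }

Y is the start symbol, so $ ∈ FOLLOW(Y).
In E → Y Y: Y is followed by Y, add FIRST(Y) \ {ε} = { 'x', 'y' }
In E → Y Y: Y is at the end, add FOLLOW(E)
In Y → x Y x: Y is followed by x, add FIRST(x) \ {ε} = { 'x' }

The FOLLOW sets referred to above (computed the same way, to a fixed point):
  FOLLOW(E) = { $, 'x', 'y' }

Taking the union: FOLLOW(Y) = { $, 'x', 'y' }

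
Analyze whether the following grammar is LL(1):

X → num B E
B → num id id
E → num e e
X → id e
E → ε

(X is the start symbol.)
Yes, the grammar is LL(1).

Relevant sets:
  FOLLOW(E) = { $ }

For X:
  PREDICT(X → num B E) = { 'num' }
  PREDICT(X → id e) = { 'id' }
For E:
  PREDICT(E → num e e) = { 'num' }
  PREDICT(E → ε) = { $ }
B has a single production, so nothing to check there.

All predict sets are disjoint. The grammar IS LL(1).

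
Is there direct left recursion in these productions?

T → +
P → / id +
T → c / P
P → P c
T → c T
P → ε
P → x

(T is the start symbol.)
Yes, P is left-recursive

Direct left recursion occurs when N → N α for some non-terminal N (the right-hand side begins with the left-hand side itself).

T → +: starts with '+'
P → / id +: starts with '/'
T → c / P: starts with c
P → P c: LEFT RECURSIVE (starts with P)
T → c T: starts with c
P → ε: starts with ε
P → x: starts with x

The grammar has direct left recursion on: P.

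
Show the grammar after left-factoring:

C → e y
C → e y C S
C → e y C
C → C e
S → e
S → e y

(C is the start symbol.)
Left-factoring transforms A → αβ₁ | αβ₂ into A → αA' and A' → β₁ | β₂
(α is the longest common prefix among the alternatives). Repeat until
no nonterminal has two alternatives with a common prefix.

Round 1: C has alternatives sharing prefix 'e y'. Introduce C': C → e y C'
  Add: C' → ε
  Add: C' → C S
  Add: C' → C

Round 2: C' has alternatives sharing prefix 'C'. Introduce C'': C' → C C''
  Add: C'' → S
  Add: C'' → ε

Round 3: S has alternatives sharing prefix 'e'. Introduce S': S → e S'
  Add: S' → ε
  Add: S' → y

No remaining common prefixes — done.

Resulting grammar:
C → e y C'
C' → ε
C' → C C''
C'' → S
C'' → ε
C → C e
S → e S'
S' → ε
S' → y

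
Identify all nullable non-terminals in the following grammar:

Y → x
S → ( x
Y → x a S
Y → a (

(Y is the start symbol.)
A non-terminal is nullable if it can derive ε (the empty string): either it has an ε-production, or it has a production whose right-hand side consists entirely of nullable non-terminals.

There are no ε-productions, so no non-terminal can derive ε.
No non-terminals are nullable.

Answer: None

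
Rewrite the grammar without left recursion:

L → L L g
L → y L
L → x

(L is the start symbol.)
L is directly left-recursive. The standard transformation for
  A → A α₁ | ... | A α_m | β₁ | ... | β_n
is
  A  → β₁ A' | ... | β_n A'
  A' → α₁ A' | ... | α_m A' | ε

L → y L becomes L → y L L'
L → x becomes L → x L'
L → L L g becomes L' → L g L'
Add L' → ε

Resulting grammar:
L → y L L'
L → x L'
L' → L g L'
L' → ε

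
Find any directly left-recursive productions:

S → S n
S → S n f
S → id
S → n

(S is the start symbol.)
S → S n: LEFT RECURSIVE (starts with S)
S → S n f: LEFT RECURSIVE (starts with S)
S → id: starts with id
S → n: starts with n

The grammar has direct left recursion on: S.

Answer: Yes, S is left-recursive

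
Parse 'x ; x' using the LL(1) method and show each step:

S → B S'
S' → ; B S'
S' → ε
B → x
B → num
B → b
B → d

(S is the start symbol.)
Stack is shown with the top on the left.

Stack     Input    Action
-------------------------
S $       x ; x $  output S → B S'
B S' $    x ; x $  output B → x
x S' $    x ; x $  match 'x'
S' $      ; x $    output S' → ; B S'
; B S' $  ; x $    match ';'
B S' $    x $      output B → x
x S' $    x $      match 'x'
S' $      $        output S' → ε
$         $        accept

The string is accepted.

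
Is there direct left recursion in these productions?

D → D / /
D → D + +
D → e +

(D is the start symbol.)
D → D / /: LEFT RECURSIVE (starts with D)
D → D + +: LEFT RECURSIVE (starts with D)
D → e +: starts with e

The grammar has direct left recursion on: D.

Answer: Yes, D is left-recursive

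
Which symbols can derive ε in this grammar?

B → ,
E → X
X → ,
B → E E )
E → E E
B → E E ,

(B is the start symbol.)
There are no ε-productions, so no non-terminal can derive ε.
No non-terminals are nullable.

Answer: None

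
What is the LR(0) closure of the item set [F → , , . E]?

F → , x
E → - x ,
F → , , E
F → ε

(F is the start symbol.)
{ [E → . - x ,], [F → , , . E] }

Start with: [F → , , . E]
  [F → , , . E] has the dot before E: add [E → . - x ,]
No further items can be added.

CLOSURE = { [E → . - x ,], [F → , , . E] }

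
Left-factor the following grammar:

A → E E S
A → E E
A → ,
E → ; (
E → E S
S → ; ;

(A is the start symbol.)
Left-factoring transforms A → αβ₁ | αβ₂ into A → αA' and A' → β₁ | β₂
(α is the longest common prefix among the alternatives). Repeat until
no nonterminal has two alternatives with a common prefix.

Round 1: A has alternatives sharing prefix 'E E'. Introduce A': A → E E A'
  Add: A' → S
  Add: A' → ε

No remaining common prefixes — done.

Resulting grammar:
A → E E A'
A' → S
A' → ε
A → ,
E → ; (
E → E S
S → ; ;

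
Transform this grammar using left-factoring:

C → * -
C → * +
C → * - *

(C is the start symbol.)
Left-factoring transforms A → αβ₁ | αβ₂ into A → αA' and A' → β₁ | β₂
(α is the longest common prefix among the alternatives). Repeat until
no nonterminal has two alternatives with a common prefix.

Round 1: C has alternatives sharing prefix '*'. Introduce C': C → * C'
  Add: C' → -
  Add: C' → +
  Add: C' → - *

Round 2: C' has alternatives sharing prefix '-'. Introduce C'': C' → - C''
  Add: C'' → ε
  Add: C'' → *

No remaining common prefixes — done.

Resulting grammar:
C → * C'
C' → - C''
C'' → ε
C'' → *
C' → +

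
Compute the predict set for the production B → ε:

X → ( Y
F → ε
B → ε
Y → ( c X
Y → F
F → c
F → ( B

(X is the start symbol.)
PREDICT(B → ε) = (FIRST(RHS) \ {ε}) ∪ (FOLLOW(B) if ε ∈ FIRST(RHS), i.e. RHS ⇒* ε)
The right-hand side is ε (FIRST(ε) = { ε }), so the predict set is FOLLOW(B) = { $ }
PREDICT(B → ε) = { $ }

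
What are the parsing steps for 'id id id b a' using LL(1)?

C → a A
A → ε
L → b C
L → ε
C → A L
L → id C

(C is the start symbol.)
LL(1) parsing maintains a stack (initially the start symbol over $) and the input. At each step: if the stack top is a terminal, match it against the current input token; if it is a non-terminal N, replace it with the RHS of M[N, lookahead] (the unique production whose predict set contains the lookahead).

Stack is shown with the top on the left.

Stack   Input           Action
------------------------------
C $     id id id b a $  output C → A L
A L $   id id id b a $  output A → ε
L $     id id id b a $  output L → id C
id C $  id id id b a $  match 'id'
C $     id id b a $     output C → A L
A L $   id id b a $     output A → ε
L $     id id b a $     output L → id C
id C $  id id b a $     match 'id'
C $     id b a $        output C → A L
A L $   id b a $        output A → ε
L $     id b a $        output L → id C
id C $  id b a $        match 'id'
C $     b a $           output C → A L
A L $   b a $           output A → ε
L $     b a $           output L → b C
b C $   b a $           match 'b'
C $     a $             output C → a A
a A $   a $             match 'a'
A $     $               output A → ε
$       $               accept

The string is accepted.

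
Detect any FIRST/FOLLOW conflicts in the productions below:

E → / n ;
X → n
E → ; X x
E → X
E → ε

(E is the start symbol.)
A FIRST/FOLLOW conflict occurs when a non-terminal N has a nullable alternative N → β (β ⇒* ε) and another alternative N → α with FIRST(α) ∩ FOLLOW(N) ≠ ∅: on such a lookahead the parser cannot decide between expanding α and letting N vanish via β.

Nullable non-terminals: E.
FIRST sets used below: FIRST(X) = { 'n' }

E: nullable alternative(s) E → ε; FOLLOW(E) = { $ }
  E → / n ;: FIRST \ {ε} = { '/' } — disjoint from FOLLOW(E)
  E → ; X x: FIRST \ {ε} = { ';' } — disjoint from FOLLOW(E)
  E → X: FIRST \ {ε} = { 'n' } — disjoint from FOLLOW(E)
  E → ε: FIRST \ {ε} = { } — this is the only nullable alternative, skip

X has no nullable alternative, so no FIRST/FOLLOW check is needed there.

No FIRST/FOLLOW conflicts found.

Answer: No FIRST/FOLLOW conflicts.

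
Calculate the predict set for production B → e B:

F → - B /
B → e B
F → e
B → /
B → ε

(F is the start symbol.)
{ 'e' }

PREDICT(B → e B) = (FIRST(RHS) \ {ε}) ∪ (FOLLOW(B) if ε ∈ FIRST(RHS), i.e. RHS ⇒* ε)
FIRST(e B) = { 'e' }
ε ∉ FIRST(e B), so FOLLOW(B) is not added.
PREDICT(B → e B) = { 'e' }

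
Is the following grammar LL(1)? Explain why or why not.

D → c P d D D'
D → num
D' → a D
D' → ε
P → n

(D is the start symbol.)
No. Predict set conflict for D': { 'a' }

A grammar is LL(1) if for each non-terminal N with multiple productions, the predict sets of those productions are pairwise disjoint, where PREDICT(N → α) = (FIRST(α) \ {ε}) ∪ (FOLLOW(N) if α ⇒* ε).

Relevant sets:
  FOLLOW(D') = { $, 'a' }

For D:
  PREDICT(D → c P d D D') = { 'c' }
  PREDICT(D → num) = { 'num' }
For D':
  PREDICT(D' → a D) = { 'a' }
  PREDICT(D' → ε) = { $, 'a' }
P has a single production, so nothing to check there.

Conflict found: Predict set conflict for D': { 'a' }
The grammar is NOT LL(1).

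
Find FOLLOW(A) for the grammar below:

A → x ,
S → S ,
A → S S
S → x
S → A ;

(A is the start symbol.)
To compute FOLLOW(A), find every occurrence of A on a right-hand side N → α A β: add FIRST(β) \ {ε}, and if β is empty or nullable also add FOLLOW(N). Iterate to a fixed point.

A is the start symbol, so $ ∈ FOLLOW(A).
In S → A ;: A is followed by ';', add FIRST(';') \ {ε} = { ';' }

Taking the union: FOLLOW(A) = { $, ';' }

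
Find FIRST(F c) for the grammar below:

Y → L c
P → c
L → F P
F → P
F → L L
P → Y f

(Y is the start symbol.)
{ 'c' }

FIRST sets of the non-terminals involved (from the grammar, by fixed-point iteration):
  FIRST(F) = { 'c' }

To compute FIRST(F c), process the symbols left to right:
Symbol F is a non-terminal. Add FIRST(F) \ {ε} = { 'c' }
F is not nullable (ε ∉ FIRST(F)), so stop here.
FIRST(F c) = { 'c' }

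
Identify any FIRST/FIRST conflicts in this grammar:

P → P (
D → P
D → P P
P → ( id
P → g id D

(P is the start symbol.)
Yes. P → P '(' / P → '(' id on { '(' }; P → P '(' / P → g id D on { 'g' }; D → P / D → P P on { '(', 'g' }

A FIRST/FIRST conflict occurs when two productions N → α and N → β for the same non-terminal have FIRST(α) ∩ FIRST(β) ≠ ∅ (with ε ∈ FIRST of a nullable right-hand side, so two nullable alternatives also conflict).

FIRST sets of the non-terminals at (or reachable through a nullable prefix from) the front of some alternative:
  FIRST(P) = { '(', 'g' }

Productions for P:
  P → P (: FIRST = { '(', 'g' }
  P → ( id: FIRST = { '(' }
  P → g id D: FIRST = { 'g' }
Productions for D:
  D → P: FIRST = { '(', 'g' }
  D → P P: FIRST = { '(', 'g' }

Conflict for P: P → P ( and P → ( id
  Overlap: { '(' }
Conflict for P: P → P ( and P → g id D
  Overlap: { 'g' }
Conflict for D: D → P and D → P P
  Overlap: { '(', 'g' }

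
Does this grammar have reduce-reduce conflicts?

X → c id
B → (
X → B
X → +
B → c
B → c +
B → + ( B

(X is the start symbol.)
A reduce-reduce conflict occurs when an LR(0) state has two complete items [A → α .] and [B → β .] — both call for a reduction, and with no lookahead the parser cannot choose between them.

Augment with X' → X and build the canonical LR(0) collection (I0 = CLOSURE({[X' → . X]}), then GOTO on every symbol after a dot until no new states appear). It has 12 states:
  I0: { [B → . (], [B → . + ( B], [B → . c +], [B → . c], [X → . +], [X → . B], [X → . c id], [X' → . X] }  — shift
  I1: { [B → ( .] }  — reduce
  I2: { [B → + . ( B], [X → + .] }  — shift, reduce
  I3: { [X → B .] }  — reduce
  I4: { [X' → X .] }  — accept
  I5: { [B → c . +], [B → c .], [X → c . id] }  — shift, reduce
  I6: { [B → c + .] }  — reduce
  I7: { [X → c id .] }  — reduce
  I8: { [B → + ( . B], [B → . (], [B → . + ( B], [B → . c +], [B → . c] }  — shift
  I9: { [B → + . ( B] }  — shift
  I10: { [B → + ( B .] }  — reduce
  I11: { [B → c . +], [B → c .] }  — shift, reduce

No state contains more than one complete item.

Answer: No reduce-reduce conflicts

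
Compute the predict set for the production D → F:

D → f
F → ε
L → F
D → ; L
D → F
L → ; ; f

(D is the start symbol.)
{ $ }

PREDICT(D → F) = (FIRST(RHS) \ {ε}) ∪ (FOLLOW(D) if ε ∈ FIRST(RHS), i.e. RHS ⇒* ε)
FIRST(F) = { ε }
FIRST(F) = { ε }
ε ∈ FIRST(F) (the right-hand side is nullable), so add FOLLOW(D) = { $ }
PREDICT(D → F) = { $ }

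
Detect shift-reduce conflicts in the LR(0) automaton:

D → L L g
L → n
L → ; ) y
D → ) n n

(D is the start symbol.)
No shift-reduce conflicts

Augment with D' → D and build the canonical LR(0) collection (I0 = CLOSURE({[D' → . D]}), then GOTO on every symbol after a dot until no new states appear). It has 12 states:
  I0: { [D → . ) n n], [D → . L L g], [D' → . D], [L → . ; ) y], [L → . n] }  — shift
  I1: { [D → ) . n n] }  — shift
  I2: { [L → ; . ) y] }  — shift
  I3: { [D' → D .] }  — accept
  I4: { [D → L . L g], [L → . ; ) y], [L → . n] }  — shift
  I5: { [L → n .] }  — reduce
  I6: { [D → L L . g] }  — shift
  I7: { [D → L L g .] }  — reduce
  I8: { [L → ; ) . y] }  — shift
  I9: { [L → ; ) y .] }  — reduce
  I10: { [D → ) n . n] }  — shift
  I11: { [D → ) n n .] }  — reduce

No state contains both a complete item and a shift item.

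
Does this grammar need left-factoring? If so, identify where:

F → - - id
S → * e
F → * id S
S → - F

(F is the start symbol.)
Left-factoring is needed when two productions for the same non-terminal
share a common prefix on the right-hand side.

Productions for F:
  F → - - id
  F → * id S
Productions for S:
  S → * e
  S → - F

No common prefixes found.

Answer: No, left-factoring is not needed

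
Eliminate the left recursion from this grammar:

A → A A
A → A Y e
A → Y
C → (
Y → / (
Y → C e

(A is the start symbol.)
A → Y A'
A' → A A'
A' → Y e A'
A' → ε
C → (
Y → / (
Y → C e

A is directly left-recursive. The standard transformation for
  A → A α₁ | ... | A α_m | β₁ | ... | β_n
is
  A  → β₁ A' | ... | β_n A'
  A' → α₁ A' | ... | α_m A' | ε

A → Y becomes A → Y A'
A → A A becomes A' → A A'
A → A Y e becomes A' → Y e A'
Add A' → ε

Productions for other non-terminals are unchanged:
  C → (
  Y → / (
  Y → C e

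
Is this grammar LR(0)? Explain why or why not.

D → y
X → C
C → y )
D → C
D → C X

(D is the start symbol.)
Augment with D' → D and build the canonical LR(0) collection (I0 = CLOSURE({[D' → . D]}), then GOTO on every symbol after a dot until no new states appear). It has 8 states:
  I0: { [C → . y )], [D → . C X], [D → . C], [D → . y], [D' → . D] }  — shift
  I1: { [C → . y )], [D → C . X], [D → C .], [X → . C] }  — shift, reduce
  I2: { [D' → D .] }  — accept
  I3: { [C → y . )], [D → y .] }  — shift, reduce
  I4: { [C → y ) .] }  — reduce
  I5: { [X → C .] }  — reduce
  I6: { [D → C X .] }  — reduce
  I7: { [C → y . )] }  — shift

Conflict in state I1:
  Shift-reduce conflict between [D → C .] and [C → . y )]
So the grammar is NOT LR(0).

Answer: No. Shift-reduce conflict between [D → C .] and [C → . y )]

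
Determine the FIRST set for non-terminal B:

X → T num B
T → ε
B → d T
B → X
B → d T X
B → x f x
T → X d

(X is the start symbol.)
FIRST sets of the other non-terminals involved (by the same procedure, iterated to a fixed point):
  FIRST(X) = { 'num' }

From B → d T:
  - d is a terminal: add 'd' and stop
From B → X:
  - X is a non-terminal: add FIRST(X) \ {ε} = { 'num' }
    X is not nullable, so stop
From B → d T X:
  - d is a terminal: add 'd' and stop
From B → x f x:
  - x is a terminal: add 'x' and stop

Collecting: FIRST(B) = { 'd', 'num', 'x' }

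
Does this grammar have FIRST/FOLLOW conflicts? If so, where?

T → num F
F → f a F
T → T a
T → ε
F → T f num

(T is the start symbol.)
A FIRST/FOLLOW conflict occurs when a non-terminal N has a nullable alternative N → β (β ⇒* ε) and another alternative N → α with FIRST(α) ∩ FOLLOW(N) ≠ ∅: on such a lookahead the parser cannot decide between expanding α and letting N vanish via β.

Nullable non-terminals: T.
FIRST sets used below: FIRST(T) = { 'a', 'num', ε }

T: nullable alternative(s) T → ε; FOLLOW(T) = { $, 'a', 'f' }
  T → num F: FIRST \ {ε} = { 'num' } — disjoint from FOLLOW(T)
  T → T a: FIRST \ {ε} = { 'a', 'num' } — overlaps FOLLOW(T) on { 'a' }: CONFLICT
  T → ε: FIRST \ {ε} = { } — this is the only nullable alternative, skip

F has no nullable alternative, so no FIRST/FOLLOW check is needed there.

So the grammar has 1 FIRST/FOLLOW conflict (marked CONFLICT above).

Answer: Yes. T → T a with FOLLOW(T) on { 'a' }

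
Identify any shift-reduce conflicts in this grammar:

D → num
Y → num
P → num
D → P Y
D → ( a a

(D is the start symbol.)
No shift-reduce conflicts

Augment with D' → D and build the canonical LR(0) collection (I0 = CLOSURE({[D' → . D]}), then GOTO on every symbol after a dot until no new states appear). It has 9 states:
  I0: { [D → . ( a a], [D → . P Y], [D → . num], [D' → . D], [P → . num] }  — shift
  I1: { [D → ( . a a] }  — shift
  I2: { [D' → D .] }  — accept
  I3: { [D → P . Y], [Y → . num] }  — shift
  I4: { [D → num .], [P → num .] }  — 2 reduces
  I5: { [D → P Y .] }  — reduce
  I6: { [Y → num .] }  — reduce
  I7: { [D → ( a . a] }  — shift
  I8: { [D → ( a a .] }  — reduce

No state contains both a complete item and a shift item.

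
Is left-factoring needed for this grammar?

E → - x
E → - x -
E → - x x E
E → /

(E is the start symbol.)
Left-factoring is needed when two productions for the same non-terminal
share a common prefix on the right-hand side.

Productions for E:
  E → - x
  E → - x -
  E → - x x E
  E → /

Found common prefix '- x' in productions for E

Answer: Yes, E has productions with common prefix '- x'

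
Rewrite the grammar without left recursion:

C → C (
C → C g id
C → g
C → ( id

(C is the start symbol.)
C → g C'
C → ( id C'
C' → ( C'
C' → g id C'
C' → ε

C is directly left-recursive. The standard transformation for
  A → A α₁ | ... | A α_m | β₁ | ... | β_n
is
  A  → β₁ A' | ... | β_n A'
  A' → α₁ A' | ... | α_m A' | ε

C → g becomes C → g C'
C → ( id becomes C → ( id C'
C → C ( becomes C' → ( C'
C → C g id becomes C' → g id C'
Add C' → ε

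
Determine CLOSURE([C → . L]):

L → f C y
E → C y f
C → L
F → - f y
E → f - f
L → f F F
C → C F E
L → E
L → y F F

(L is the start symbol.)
{ [C → . C F E], [C → . L], [E → . C y f], [E → . f - f], [L → . E], [L → . f C y], [L → . f F F], [L → . y F F] }

Start with: [C → . L]
  [C → . L] has the dot before L: add [L → . f C y], [L → . f F F], [L → . E], [L → . y F F]
  [L → . E] has the dot before E: add [E → . C y f], [E → . f - f]
  [E → . C y f] has the dot before C: add [C → . C F E]
No further items can be added.

CLOSURE = { [C → . C F E], [C → . L], [E → . C y f], [E → . f - f], [L → . E], [L → . f C y], [L → . f F F], [L → . y F F] }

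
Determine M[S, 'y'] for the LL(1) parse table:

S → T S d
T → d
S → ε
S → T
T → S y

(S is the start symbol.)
S → T S d, S → ε, S → T

To find M[S, 'y'], we find productions for S where 'y' is in the predict set (PREDICT(N → α) = (FIRST(α) \ {ε}) ∪ (FOLLOW(N) if α ⇒* ε)).

Relevant sets:
  FIRST(T) = { 'd', 'y' }
  FOLLOW(S) = { $, 'd', 'y' }

S → T S d: PREDICT = { 'd', 'y' }
  'y' is in predict set, so this production goes in M[S, 'y']
S → ε: PREDICT = { $, 'd', 'y' }
  'y' is in predict set, so this production goes in M[S, 'y']
S → T: PREDICT = { 'd', 'y' }
  'y' is in predict set, so this production goes in M[S, 'y']

M[S, 'y'] = S → T S d, S → ε, S → T  (a multiply-defined cell — the grammar is not LL(1))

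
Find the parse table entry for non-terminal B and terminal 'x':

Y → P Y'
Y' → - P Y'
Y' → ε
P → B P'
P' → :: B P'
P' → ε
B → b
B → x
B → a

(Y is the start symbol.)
To find M[B, 'x'], we find productions for B where 'x' is in the predict set (PREDICT(N → α) = (FIRST(α) \ {ε}) ∪ (FOLLOW(N) if α ⇒* ε)).

B → b: PREDICT = { 'b' }
B → x: PREDICT = { 'x' }
  'x' is in predict set, so this production goes in M[B, 'x']
B → a: PREDICT = { 'a' }

M[B, 'x'] = B → x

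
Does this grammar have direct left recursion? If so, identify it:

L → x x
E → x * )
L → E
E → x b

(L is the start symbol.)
No direct left recursion

Direct left recursion occurs when N → N α for some non-terminal N (the right-hand side begins with the left-hand side itself).

L → x x: starts with x
E → x * ): starts with x
L → E: starts with E
E → x b: starts with x

No direct left recursion found.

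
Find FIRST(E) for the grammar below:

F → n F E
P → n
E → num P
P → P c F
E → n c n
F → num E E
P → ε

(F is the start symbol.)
From E → num P:
  - num is a terminal: add 'num' and stop
From E → n c n:
  - n is a terminal: add 'n' and stop

Collecting: FIRST(E) = { 'n', 'num' }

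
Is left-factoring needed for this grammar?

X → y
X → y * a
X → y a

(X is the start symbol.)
Yes, X has productions with common prefix 'y'

Left-factoring is needed when two productions for the same non-terminal
share a common prefix on the right-hand side.

Productions for X:
  X → y
  X → y * a
  X → y a

Found common prefix 'y' in productions for X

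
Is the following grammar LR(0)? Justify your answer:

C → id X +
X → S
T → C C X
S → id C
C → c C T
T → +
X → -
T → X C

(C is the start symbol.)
Yes, the grammar is LR(0)

Augment with C' → C and build the canonical LR(0) collection (I0 = CLOSURE({[C' → . C]}), then GOTO on every symbol after a dot until no new states appear). It has 19 states:
  I0: { [C → . c C T], [C → . id X +], [C' → . C] }  — shift
  I1: { [C' → C .] }  — accept
  I2: { [C → . c C T], [C → . id X +], [C → c . C T] }  — shift
  I3: { [C → id . X +], [S → . id C], [X → . -], [X → . S] }  — shift
  I4: { [X → - .] }  — reduce
  I5: { [X → S .] }  — reduce
  I6: { [C → id X . +] }  — shift
  I7: { [C → . c C T], [C → . id X +], [S → id . C] }  — shift
  I8: { [S → id C .] }  — reduce
  I9: { [C → id X + .] }  — reduce
  I10: { [C → . c C T], [C → . id X +], [C → c C . T], [S → . id C], [T → . +], [T → . C C X], [T → . X C], [X → . -], [X → . S] }  — shift
  I11: { [T → + .] }  — reduce
  I12: { [C → . c C T], [C → . id X +], [T → C . C X] }  — shift
  I13: { [C → c C T .] }  — reduce
  I14: { [C → . c C T], [C → . id X +], [T → X . C] }  — shift
  I15: { [C → . c C T], [C → . id X +], [C → id . X +], [S → . id C], [S → id . C], [X → . -], [X → . S] }  — shift
  I16: { [T → X C .] }  — reduce
  I17: { [S → . id C], [T → C C . X], [X → . -], [X → . S] }  — shift
  I18: { [T → C C X .] }  — reduce

Every state is either a pure shift/goto state or contains exactly one complete item and nothing to shift — no conflicts. The grammar is LR(0).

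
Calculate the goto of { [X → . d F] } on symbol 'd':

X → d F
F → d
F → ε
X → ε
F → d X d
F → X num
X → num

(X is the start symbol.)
{ [F → . X num], [F → . d X d], [F → . d], [F → .], [X → . d F], [X → . num], [X → .], [X → d . F] }

GOTO(I, 'd') = CLOSURE({ [A → αX.β] : [A → α.Xβ] ∈ I, X = 'd' })

Items with dot before 'd', with the dot advanced:
  [X → . d F] → [X → d . F]
Closure of the advanced items:
  [X → d . F] has the dot before F: add [F → . d], [F → .], [F → . d X d], [F → . X num]
  [F → . X num] has the dot before X: add [X → . d F], [X → .], [X → . num]

GOTO = { [F → . X num], [F → . d X d], [F → . d], [F → .], [X → . d F], [X → . num], [X → .], [X → d . F] }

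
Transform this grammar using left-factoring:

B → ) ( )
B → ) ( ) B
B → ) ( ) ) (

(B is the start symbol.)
B → ) ( ) B'
B' → ε
B' → B
B' → ) (

Left-factoring transforms A → αβ₁ | αβ₂ into A → αA' and A' → β₁ | β₂
(α is the longest common prefix among the alternatives). Repeat until
no nonterminal has two alternatives with a common prefix.

Round 1: B has alternatives sharing prefix ') ( )'. Introduce B': B → ) ( ) B'
  Add: B' → ε
  Add: B' → B
  Add: B' → ) (

No remaining common prefixes — done.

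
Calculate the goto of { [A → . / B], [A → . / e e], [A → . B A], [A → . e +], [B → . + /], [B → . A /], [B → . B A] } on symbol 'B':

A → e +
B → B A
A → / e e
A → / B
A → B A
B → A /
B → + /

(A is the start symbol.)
GOTO(I, 'B') = CLOSURE({ [A → αX.β] : [A → α.Xβ] ∈ I, X = 'B' })

Items with dot before 'B', with the dot advanced:
  [A → . B A] → [A → B . A]
  [B → . B A] → [B → B . A]
Closure of the advanced items:
  [A → B . A] has the dot before A: add [A → . e +], [A → . / e e], [A → . / B], [A → . B A]
  [A → . B A] has the dot before B: add [B → . B A], [B → . A /], [B → . + /]

GOTO = { [A → . / B], [A → . / e e], [A → . B A], [A → . e +], [A → B . A], [B → . + /], [B → . A /], [B → . B A], [B → B . A] }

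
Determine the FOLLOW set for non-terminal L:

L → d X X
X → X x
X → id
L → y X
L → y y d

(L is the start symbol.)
L is the start symbol, so $ ∈ FOLLOW(L).
L does not occur on any right-hand side.

Taking the union: FOLLOW(L) = { $ }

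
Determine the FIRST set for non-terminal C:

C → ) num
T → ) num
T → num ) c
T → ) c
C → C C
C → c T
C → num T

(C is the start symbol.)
From C → ) num:
  - ')' is a terminal: add ')' and stop
From C → C C:
  - C is the symbol being defined: contributes nothing new
    C is not nullable, so stop
From C → c T:
  - c is a terminal: add 'c' and stop
From C → num T:
  - num is a terminal: add 'num' and stop

Collecting: FIRST(C) = { ')', 'c', 'num' }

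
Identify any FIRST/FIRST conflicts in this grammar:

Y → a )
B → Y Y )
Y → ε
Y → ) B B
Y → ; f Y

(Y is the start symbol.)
No FIRST/FIRST conflicts.

Productions for Y:
  Y → a ): FIRST = { 'a' }
  Y → ε: FIRST = { ε }
  Y → ) B B: FIRST = { ')' }
  Y → ; f Y: FIRST = { ';' }
B has only one production, so no FIRST/FIRST conflict is possible there.

All alternatives of each non-terminal have pairwise disjoint FIRST sets.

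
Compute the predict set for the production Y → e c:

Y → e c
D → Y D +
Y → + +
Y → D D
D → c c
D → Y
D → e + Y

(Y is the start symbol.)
{ 'e' }

PREDICT(Y → e c) = (FIRST(RHS) \ {ε}) ∪ (FOLLOW(Y) if ε ∈ FIRST(RHS), i.e. RHS ⇒* ε)
FIRST(e c) = { 'e' }
ε ∉ FIRST(e c), so FOLLOW(Y) is not added.
PREDICT(Y → e c) = { 'e' }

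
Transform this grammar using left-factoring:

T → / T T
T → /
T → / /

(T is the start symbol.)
T → / T'
T' → T T
T' → ε
T' → /

Left-factoring transforms A → αβ₁ | αβ₂ into A → αA' and A' → β₁ | β₂
(α is the longest common prefix among the alternatives). Repeat until
no nonterminal has two alternatives with a common prefix.

Round 1: T has alternatives sharing prefix '/'. Introduce T': T → / T'
  Add: T' → T T
  Add: T' → ε
  Add: T' → /

No remaining common prefixes — done.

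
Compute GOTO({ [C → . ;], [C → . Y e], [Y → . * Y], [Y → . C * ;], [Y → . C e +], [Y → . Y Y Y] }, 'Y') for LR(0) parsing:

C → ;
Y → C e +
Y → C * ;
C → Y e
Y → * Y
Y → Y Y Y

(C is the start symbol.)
{ [C → . ;], [C → . Y e], [C → Y . e], [Y → . * Y], [Y → . C * ;], [Y → . C e +], [Y → . Y Y Y], [Y → Y . Y Y] }

GOTO(I, 'Y') = CLOSURE({ [A → αX.β] : [A → α.Xβ] ∈ I, X = 'Y' })

Items with dot before 'Y', with the dot advanced:
  [C → . Y e] → [C → Y . e]
  [Y → . Y Y Y] → [Y → Y . Y Y]
Closure of the advanced items:
  [Y → Y . Y Y] has the dot before Y: add [Y → . C e +], [Y → . C * ;], [Y → . * Y], [Y → . Y Y Y]
  [Y → . C e +] has the dot before C: add [C → . ;], [C → . Y e]

GOTO = { [C → . ;], [C → . Y e], [C → Y . e], [Y → . * Y], [Y → . C * ;], [Y → . C e +], [Y → . Y Y Y], [Y → Y . Y Y] }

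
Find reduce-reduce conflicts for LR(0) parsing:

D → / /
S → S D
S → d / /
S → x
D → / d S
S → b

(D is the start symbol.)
No reduce-reduce conflicts

Augment with D' → D and build the canonical LR(0) collection (I0 = CLOSURE({[D' → . D]}), then GOTO on every symbol after a dot until no new states appear). It has 12 states:
  I0: { [D → . / /], [D → . / d S], [D' → . D] }  — shift
  I1: { [D → / . /], [D → / . d S] }  — shift
  I2: { [D' → D .] }  — accept
  I3: { [D → / / .] }  — reduce
  I4: { [D → / d . S], [S → . S D], [S → . b], [S → . d / /], [S → . x] }  — shift
  I5: { [D → . / /], [D → . / d S], [D → / d S .], [S → S . D] }  — shift, reduce
  I6: { [S → b .] }  — reduce
  I7: { [S → d . / /] }  — shift
  I8: { [S → x .] }  — reduce
  I9: { [S → d / . /] }  — shift
  I10: { [S → d / / .] }  — reduce
  I11: { [S → S D .] }  — reduce

No state contains more than one complete item.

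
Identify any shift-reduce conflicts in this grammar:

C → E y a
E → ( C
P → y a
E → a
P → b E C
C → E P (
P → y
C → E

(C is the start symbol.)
Yes — I3: [C → E .] vs [C → E . y a]; I7: [P → y .] vs [C → E y . a]

Augment with C' → C and build the canonical LR(0) collection (I0 = CLOSURE({[C' → . C]}), then GOTO on every symbol after a dot until no new states appear). It has 13 states:
  I0: { [C → . E P (], [C → . E y a], [C → . E], [C' → . C], [E → . ( C], [E → . a] }  — shift
  I1: { [C → . E P (], [C → . E y a], [C → . E], [E → ( . C], [E → . ( C], [E → . a] }  — shift
  I2: { [C' → C .] }  — accept
  I3: { [C → E . P (], [C → E . y a], [C → E .], [P → . b E C], [P → . y a], [P → . y] }  — shift, reduce
  I4: { [E → a .] }  — reduce
  I5: { [C → E P . (] }  — shift
  I6: { [E → . ( C], [E → . a], [P → b . E C] }  — shift
  I7: { [C → E y . a], [P → y . a], [P → y .] }  — shift, reduce
  I8: { [C → E y a .], [P → y a .] }  — 2 reduces
  I9: { [C → . E P (], [C → . E y a], [C → . E], [E → . ( C], [E → . a], [P → b E . C] }  — shift
  I10: { [P → b E C .] }  — reduce
  I11: { [C → E P ( .] }  — reduce
  I12: { [E → ( C .] }  — reduce

I3 contains reduce item [C → E .] and shift items [C → E . y a], [P → . b E C], [P → . y], [P → . y a] — shift-reduce conflict.
I7 contains reduce item [P → y .] and shift items [C → E y . a], [P → y . a] — shift-reduce conflict.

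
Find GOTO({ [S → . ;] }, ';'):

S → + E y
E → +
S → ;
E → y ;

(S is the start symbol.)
{ [S → ; .] }

GOTO(I, ';') = CLOSURE({ [A → αX.β] : [A → α.Xβ] ∈ I, X = ';' })

Items with dot before ';', with the dot advanced:
  [S → . ;] → [S → ; .]
Closure adds nothing (no advanced item has the dot before a non-terminal).

GOTO = { [S → ; .] }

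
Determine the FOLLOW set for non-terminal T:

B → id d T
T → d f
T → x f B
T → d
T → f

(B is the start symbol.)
{ $ }

To compute FOLLOW(T), find every occurrence of T on a right-hand side N → α T β: add FIRST(β) \ {ε}, and if β is empty or nullable also add FOLLOW(N). Iterate to a fixed point.

In B → id d T: T is at the end, add FOLLOW(B)

The FOLLOW sets referred to above (computed the same way, to a fixed point):
  FOLLOW(B) = { $ }

Taking the union: FOLLOW(T) = { $ }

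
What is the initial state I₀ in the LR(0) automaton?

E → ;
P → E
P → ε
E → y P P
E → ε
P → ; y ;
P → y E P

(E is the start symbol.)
{ [E → . ;], [E → . y P P], [E → .], [E' → . E] }

First, augment the grammar with E' → E
I₀ = CLOSURE({ [E' → . E] }):
  [E' → . E] has the dot before E: add [E → . ;], [E → . y P P], [E → .]
No further items can be added.

I₀ = { [E → . ;], [E → . y P P], [E → .], [E' → . E] }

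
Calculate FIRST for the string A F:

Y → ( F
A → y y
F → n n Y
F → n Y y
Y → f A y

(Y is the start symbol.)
{ 'y' }

FIRST sets of the non-terminals involved (from the grammar, by fixed-point iteration):
  FIRST(A) = { 'y' }

To compute FIRST(A F), process the symbols left to right:
Symbol A is a non-terminal. Add FIRST(A) \ {ε} = { 'y' }
A is not nullable (ε ∉ FIRST(A)), so stop here.
FIRST(A F) = { 'y' }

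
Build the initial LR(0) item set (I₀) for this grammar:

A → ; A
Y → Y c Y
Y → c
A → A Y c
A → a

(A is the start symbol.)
First, augment the grammar with A' → A
I₀ = CLOSURE({ [A' → . A] }):
  [A' → . A] has the dot before A: add [A → . ; A], [A → . A Y c], [A → . a]
No further items can be added.

I₀ = { [A → . ; A], [A → . A Y c], [A → . a], [A' → . A] }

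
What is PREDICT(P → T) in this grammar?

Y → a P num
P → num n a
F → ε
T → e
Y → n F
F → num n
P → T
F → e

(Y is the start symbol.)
{ 'e' }

PREDICT(P → T) = (FIRST(RHS) \ {ε}) ∪ (FOLLOW(P) if ε ∈ FIRST(RHS), i.e. RHS ⇒* ε)
FIRST(T) = { 'e' }
FIRST(T) = { 'e' }
ε ∉ FIRST(T), so FOLLOW(P) is not added.
PREDICT(P → T) = { 'e' }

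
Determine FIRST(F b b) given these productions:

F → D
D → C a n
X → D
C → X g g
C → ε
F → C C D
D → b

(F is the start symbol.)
FIRST sets of the non-terminals involved (from the grammar, by fixed-point iteration):
  FIRST(F) = { 'a', 'b' }

To compute FIRST(F b b), process the symbols left to right:
Symbol F is a non-terminal. Add FIRST(F) \ {ε} = { 'a', 'b' }
F is not nullable (ε ∉ FIRST(F)), so stop here.
FIRST(F b b) = { 'a', 'b' }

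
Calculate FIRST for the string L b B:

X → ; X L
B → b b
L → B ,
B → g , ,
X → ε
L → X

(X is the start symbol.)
FIRST sets of the non-terminals involved (from the grammar, by fixed-point iteration):
  FIRST(L) = { ';', 'b', 'g', ε }

To compute FIRST(L b B), process the symbols left to right:
Symbol L is a non-terminal. Add FIRST(L) \ {ε} = { ';', 'b', 'g' }
L is nullable (ε ∈ FIRST(L)), continue to the next symbol.
Symbol b is a terminal. Add 'b' and stop.
FIRST(L b B) = { ';', 'b', 'g' }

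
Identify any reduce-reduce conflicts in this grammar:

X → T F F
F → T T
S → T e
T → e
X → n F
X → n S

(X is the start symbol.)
Yes — I9: [S → T e .] vs [T → e .]

Augment with X' → X and build the canonical LR(0) collection (I0 = CLOSURE({[X' → . X]}), then GOTO on every symbol after a dot until no new states appear). It has 13 states:
  I0: { [T → . e], [X → . T F F], [X → . n F], [X → . n S], [X' → . X] }  — shift
  I1: { [F → . T T], [T → . e], [X → T . F F] }  — shift
  I2: { [X' → X .] }  — accept
  I3: { [T → e .] }  — reduce
  I4: { [F → . T T], [S → . T e], [T → . e], [X → n . F], [X → n . S] }  — shift
  I5: { [X → n F .] }  — reduce
  I6: { [X → n S .] }  — reduce
  I7: { [F → T . T], [S → T . e], [T → . e] }  — shift
  I8: { [F → T T .] }  — reduce
  I9: { [S → T e .], [T → e .] }  — 2 reduces
  I10: { [F → . T T], [T → . e], [X → T F . F] }  — shift
  I11: { [F → T . T], [T → . e] }  — shift
  I12: { [X → T F F .] }  — reduce

I9 contains complete items [S → T e .], [T → e .] — reduce-reduce conflict.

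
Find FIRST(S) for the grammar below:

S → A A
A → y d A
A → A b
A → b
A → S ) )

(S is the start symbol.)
{ 'b', 'y' }

To compute FIRST(S), examine every production with S on the left-hand side, reading each right-hand side left to right until a non-nullable symbol is reached.

FIRST sets of the other non-terminals involved (by the same procedure, iterated to a fixed point):
  FIRST(A) = { 'b', 'y' }

From S → A A:
  - A is a non-terminal: add FIRST(A) \ {ε} = { 'b', 'y' }
    A is not nullable, so stop

Collecting: FIRST(S) = { 'b', 'y' }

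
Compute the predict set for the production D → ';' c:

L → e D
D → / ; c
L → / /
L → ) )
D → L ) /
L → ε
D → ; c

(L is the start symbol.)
{ ';' }

PREDICT(D → ';' c) = (FIRST(RHS) \ {ε}) ∪ (FOLLOW(D) if ε ∈ FIRST(RHS), i.e. RHS ⇒* ε)
FIRST(';' c) = { ';' }
ε ∉ FIRST(';' c), so FOLLOW(D) is not added.
PREDICT(D → ';' c) = { ';' }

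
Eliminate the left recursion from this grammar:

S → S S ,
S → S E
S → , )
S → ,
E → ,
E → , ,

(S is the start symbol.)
S is directly left-recursive. The standard transformation for
  A → A α₁ | ... | A α_m | β₁ | ... | β_n
is
  A  → β₁ A' | ... | β_n A'
  A' → α₁ A' | ... | α_m A' | ε

S → , ) becomes S → , ) S'
S → , becomes S → , S'
S → S S , becomes S' → S , S'
S → S E becomes S' → E S'
Add S' → ε

Productions for other non-terminals are unchanged:
  E → ,
  E → , ,

Resulting grammar:
S → , ) S'
S → , S'
S' → S , S'
S' → E S'
S' → ε
E → ,
E → , ,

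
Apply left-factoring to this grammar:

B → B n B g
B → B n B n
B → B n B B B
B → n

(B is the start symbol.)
B → B n B B'
B' → g
B' → n
B' → B B
B → n

Left-factoring transforms A → αβ₁ | αβ₂ into A → αA' and A' → β₁ | β₂
(α is the longest common prefix among the alternatives). Repeat until
no nonterminal has two alternatives with a common prefix.

Round 1: B has alternatives sharing prefix 'B n B'. Introduce B': B → B n B B'
  Add: B' → g
  Add: B' → n
  Add: B' → B B

No remaining common prefixes — done.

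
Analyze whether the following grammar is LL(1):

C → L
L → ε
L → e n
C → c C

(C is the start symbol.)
Yes, the grammar is LL(1).

Relevant sets:
  FIRST(L) = { 'e', ε }
  FOLLOW(C) = { $ }
  FOLLOW(L) = { $ }

For C:
  PREDICT(C → L) = { $, 'e' }
  PREDICT(C → c C) = { 'c' }
For L:
  PREDICT(L → ε) = { $ }
  PREDICT(L → e n) = { 'e' }

All predict sets are disjoint. The grammar IS LL(1).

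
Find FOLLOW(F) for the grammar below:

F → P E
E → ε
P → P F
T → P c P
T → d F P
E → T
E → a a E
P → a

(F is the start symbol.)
{ $, 'a', 'c', 'd' }

To compute FOLLOW(F), find every occurrence of F on a right-hand side N → α F β: add FIRST(β) \ {ε}, and if β is empty or nullable also add FOLLOW(N). Iterate to a fixed point.

F is the start symbol, so $ ∈ FOLLOW(F).
In P → P F: F is at the end, add FOLLOW(P)
In T → d F P: F is followed by P, add FIRST(P) \ {ε} = { 'a' }

The FOLLOW sets referred to above (computed the same way, to a fixed point):
  FOLLOW(P) = { $, 'a', 'c', 'd' }

Taking the union: FOLLOW(F) = { $, 'a', 'c', 'd' }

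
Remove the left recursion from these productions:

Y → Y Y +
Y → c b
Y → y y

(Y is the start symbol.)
Y → c b Y'
Y → y y Y'
Y' → Y + Y'
Y' → ε

Y is directly left-recursive. The standard transformation for
  A → A α₁ | ... | A α_m | β₁ | ... | β_n
is
  A  → β₁ A' | ... | β_n A'
  A' → α₁ A' | ... | α_m A' | ε

Y → c b becomes Y → c b Y'
Y → y y becomes Y → y y Y'
Y → Y Y + becomes Y' → Y + Y'
Add Y' → ε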